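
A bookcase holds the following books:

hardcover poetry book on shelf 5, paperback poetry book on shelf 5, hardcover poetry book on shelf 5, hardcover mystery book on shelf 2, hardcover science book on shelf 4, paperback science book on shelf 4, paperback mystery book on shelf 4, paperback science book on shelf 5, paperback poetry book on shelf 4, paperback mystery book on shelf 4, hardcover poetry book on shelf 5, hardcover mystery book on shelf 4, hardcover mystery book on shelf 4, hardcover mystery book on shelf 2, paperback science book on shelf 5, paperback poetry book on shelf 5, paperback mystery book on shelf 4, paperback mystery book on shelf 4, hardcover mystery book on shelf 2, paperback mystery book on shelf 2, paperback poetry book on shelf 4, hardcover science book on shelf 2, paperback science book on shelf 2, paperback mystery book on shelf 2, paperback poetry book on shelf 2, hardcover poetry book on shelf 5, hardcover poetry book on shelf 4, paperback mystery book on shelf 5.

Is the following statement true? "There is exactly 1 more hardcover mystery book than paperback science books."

There are 5 hardcover mystery books.
There are 4 paperback science books.
The claim requires 5 − 4 (= 1) to equal 1, which holds.

True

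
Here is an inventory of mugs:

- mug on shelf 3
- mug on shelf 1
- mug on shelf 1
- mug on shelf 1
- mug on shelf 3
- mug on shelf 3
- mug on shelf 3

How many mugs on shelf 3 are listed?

4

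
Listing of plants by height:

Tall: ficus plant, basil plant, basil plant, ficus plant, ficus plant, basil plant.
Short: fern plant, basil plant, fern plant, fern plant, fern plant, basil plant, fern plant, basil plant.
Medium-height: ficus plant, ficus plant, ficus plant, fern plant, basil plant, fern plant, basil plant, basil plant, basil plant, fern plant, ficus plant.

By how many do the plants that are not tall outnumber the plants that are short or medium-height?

plants that are not tall: 19.
plants that are short or medium-height: 19.
19 − 19 = 0.

0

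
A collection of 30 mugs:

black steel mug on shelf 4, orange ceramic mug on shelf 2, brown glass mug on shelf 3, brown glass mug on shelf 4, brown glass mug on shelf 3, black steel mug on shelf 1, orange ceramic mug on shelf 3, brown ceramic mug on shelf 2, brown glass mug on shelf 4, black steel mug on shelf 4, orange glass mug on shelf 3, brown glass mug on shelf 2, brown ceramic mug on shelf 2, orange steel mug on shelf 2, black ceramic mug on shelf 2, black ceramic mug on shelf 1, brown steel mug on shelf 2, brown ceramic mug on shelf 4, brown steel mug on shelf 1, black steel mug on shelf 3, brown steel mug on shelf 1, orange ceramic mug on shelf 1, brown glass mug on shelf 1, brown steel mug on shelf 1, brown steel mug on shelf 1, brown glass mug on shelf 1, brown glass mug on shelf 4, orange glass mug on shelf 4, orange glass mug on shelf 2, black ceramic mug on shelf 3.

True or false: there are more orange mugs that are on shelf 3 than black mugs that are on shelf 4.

False

There are 2 orange mugs on shelf 3.
There are 2 black mugs on shelf 4.
The claim requires 2 > 2, which does not hold.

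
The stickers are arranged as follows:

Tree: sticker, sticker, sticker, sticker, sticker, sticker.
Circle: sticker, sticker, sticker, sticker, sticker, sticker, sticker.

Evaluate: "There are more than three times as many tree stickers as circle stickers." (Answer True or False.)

|tree stickers| = 6.
|circle stickers| = 7.
The claim requires 6 > 3 × 7 = 21, which does not hold.

False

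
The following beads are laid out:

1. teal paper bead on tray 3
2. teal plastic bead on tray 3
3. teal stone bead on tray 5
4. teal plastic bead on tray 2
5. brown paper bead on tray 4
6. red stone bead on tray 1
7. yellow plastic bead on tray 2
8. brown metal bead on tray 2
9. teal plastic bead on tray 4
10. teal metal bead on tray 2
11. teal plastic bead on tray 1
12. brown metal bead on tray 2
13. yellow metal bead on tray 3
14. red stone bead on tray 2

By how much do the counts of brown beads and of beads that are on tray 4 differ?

1

brown beads: 3. beads on tray 4: 2.
|3 − 2| = 3 − 2 = 1.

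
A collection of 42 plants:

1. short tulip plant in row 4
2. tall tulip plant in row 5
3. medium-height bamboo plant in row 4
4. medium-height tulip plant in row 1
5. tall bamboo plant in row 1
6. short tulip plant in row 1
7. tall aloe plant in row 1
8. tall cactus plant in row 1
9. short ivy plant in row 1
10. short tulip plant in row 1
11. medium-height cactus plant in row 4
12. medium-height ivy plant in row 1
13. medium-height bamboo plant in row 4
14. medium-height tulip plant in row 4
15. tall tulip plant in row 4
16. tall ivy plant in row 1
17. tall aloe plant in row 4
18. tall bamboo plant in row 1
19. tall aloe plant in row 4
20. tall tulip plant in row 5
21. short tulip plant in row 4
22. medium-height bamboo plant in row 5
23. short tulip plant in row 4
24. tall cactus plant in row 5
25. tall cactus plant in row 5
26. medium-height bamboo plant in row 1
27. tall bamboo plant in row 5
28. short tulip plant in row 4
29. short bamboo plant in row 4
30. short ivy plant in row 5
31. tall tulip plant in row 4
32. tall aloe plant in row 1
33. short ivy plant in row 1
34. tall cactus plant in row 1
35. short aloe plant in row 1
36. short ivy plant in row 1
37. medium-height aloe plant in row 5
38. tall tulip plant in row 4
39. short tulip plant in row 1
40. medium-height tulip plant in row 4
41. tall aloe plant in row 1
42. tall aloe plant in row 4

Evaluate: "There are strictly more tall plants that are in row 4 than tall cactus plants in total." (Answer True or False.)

|tall plants in row 4| = 6.
|tall cactus plants| = 4.
The claim requires 6 > 4, which holds.

True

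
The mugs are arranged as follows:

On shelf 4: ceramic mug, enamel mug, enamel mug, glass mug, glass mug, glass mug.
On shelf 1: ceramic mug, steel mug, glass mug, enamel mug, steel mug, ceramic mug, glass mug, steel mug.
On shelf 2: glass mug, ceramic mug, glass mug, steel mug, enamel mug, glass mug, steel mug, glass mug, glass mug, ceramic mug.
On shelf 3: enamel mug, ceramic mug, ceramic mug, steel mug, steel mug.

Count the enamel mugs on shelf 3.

1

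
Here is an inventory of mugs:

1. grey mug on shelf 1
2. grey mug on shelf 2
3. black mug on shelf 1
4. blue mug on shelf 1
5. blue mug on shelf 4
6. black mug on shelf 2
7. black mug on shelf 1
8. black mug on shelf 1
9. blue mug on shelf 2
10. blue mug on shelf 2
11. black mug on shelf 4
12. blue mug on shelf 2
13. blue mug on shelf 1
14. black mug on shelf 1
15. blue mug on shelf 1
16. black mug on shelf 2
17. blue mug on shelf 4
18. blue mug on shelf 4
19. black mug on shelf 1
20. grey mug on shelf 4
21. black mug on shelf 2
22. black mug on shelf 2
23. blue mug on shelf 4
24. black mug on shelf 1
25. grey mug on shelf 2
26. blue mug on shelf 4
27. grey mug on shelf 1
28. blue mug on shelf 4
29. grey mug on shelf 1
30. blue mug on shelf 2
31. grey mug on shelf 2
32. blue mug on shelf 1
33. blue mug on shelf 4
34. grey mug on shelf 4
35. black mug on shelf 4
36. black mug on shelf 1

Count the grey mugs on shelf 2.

3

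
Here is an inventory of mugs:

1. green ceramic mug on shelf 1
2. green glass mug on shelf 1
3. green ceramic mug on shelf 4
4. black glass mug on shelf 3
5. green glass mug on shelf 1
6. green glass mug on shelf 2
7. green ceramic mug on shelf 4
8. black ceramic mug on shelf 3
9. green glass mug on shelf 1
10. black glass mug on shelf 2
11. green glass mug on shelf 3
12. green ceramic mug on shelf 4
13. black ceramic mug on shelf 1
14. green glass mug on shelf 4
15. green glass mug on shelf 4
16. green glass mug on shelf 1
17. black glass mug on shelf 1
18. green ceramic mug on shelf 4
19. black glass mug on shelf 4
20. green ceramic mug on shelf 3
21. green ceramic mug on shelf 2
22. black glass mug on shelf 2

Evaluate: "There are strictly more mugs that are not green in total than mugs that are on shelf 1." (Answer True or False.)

False

There are 7 mugs that are not green.
There are 7 mugs on shelf 1.
The claim requires 7 > 7, which does not hold.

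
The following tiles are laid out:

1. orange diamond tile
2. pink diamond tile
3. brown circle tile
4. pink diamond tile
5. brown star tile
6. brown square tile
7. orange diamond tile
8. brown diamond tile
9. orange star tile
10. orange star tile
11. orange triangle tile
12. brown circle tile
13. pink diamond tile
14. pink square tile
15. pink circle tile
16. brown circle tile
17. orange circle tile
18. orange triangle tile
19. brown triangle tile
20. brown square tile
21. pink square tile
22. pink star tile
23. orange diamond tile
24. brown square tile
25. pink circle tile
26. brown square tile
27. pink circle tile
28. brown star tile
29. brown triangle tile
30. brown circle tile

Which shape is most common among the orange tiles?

diamond

Counts by shape (restricted to orange tiles): diamond 3, star 2, triangle 2, circle 1.
The maximum is 3, held uniquely by diamond.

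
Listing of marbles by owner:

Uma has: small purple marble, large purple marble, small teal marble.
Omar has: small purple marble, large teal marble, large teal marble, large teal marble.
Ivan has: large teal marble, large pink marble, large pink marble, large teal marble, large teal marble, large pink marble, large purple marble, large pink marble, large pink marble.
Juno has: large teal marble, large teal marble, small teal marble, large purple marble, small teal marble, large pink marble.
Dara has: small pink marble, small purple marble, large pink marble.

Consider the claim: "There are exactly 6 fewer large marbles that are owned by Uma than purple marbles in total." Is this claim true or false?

False

|large marbles owned by Uma| = 1.
|purple marbles| = 6.
The claim requires 6 − 1 (= 5) to equal 6, which does not hold.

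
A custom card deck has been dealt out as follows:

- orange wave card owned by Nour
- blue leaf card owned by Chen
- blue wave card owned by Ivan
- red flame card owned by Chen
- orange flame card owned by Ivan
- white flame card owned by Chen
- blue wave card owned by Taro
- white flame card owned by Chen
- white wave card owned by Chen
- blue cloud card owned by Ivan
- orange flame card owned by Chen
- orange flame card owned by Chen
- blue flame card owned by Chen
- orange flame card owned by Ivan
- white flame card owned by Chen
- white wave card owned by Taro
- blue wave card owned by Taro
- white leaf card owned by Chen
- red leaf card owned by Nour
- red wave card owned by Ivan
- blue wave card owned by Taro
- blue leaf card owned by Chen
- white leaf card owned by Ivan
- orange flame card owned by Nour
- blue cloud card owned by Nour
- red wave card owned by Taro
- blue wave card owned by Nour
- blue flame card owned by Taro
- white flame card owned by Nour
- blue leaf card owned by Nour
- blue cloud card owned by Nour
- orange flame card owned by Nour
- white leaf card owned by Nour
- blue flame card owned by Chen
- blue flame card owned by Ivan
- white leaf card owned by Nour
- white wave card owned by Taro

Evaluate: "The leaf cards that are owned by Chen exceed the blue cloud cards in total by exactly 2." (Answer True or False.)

leaf cards owned by Chen: 3.
blue cloud cards: 3.
The claim requires 3 − 3 (= 0) to equal 2, which does not hold.

False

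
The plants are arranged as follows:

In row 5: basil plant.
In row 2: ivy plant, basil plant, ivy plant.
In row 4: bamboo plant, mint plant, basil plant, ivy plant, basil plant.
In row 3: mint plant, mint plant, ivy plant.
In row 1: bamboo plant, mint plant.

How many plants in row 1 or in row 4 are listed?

7

in row 1: 2; in row 4: 5; together 2 + 5 = 7.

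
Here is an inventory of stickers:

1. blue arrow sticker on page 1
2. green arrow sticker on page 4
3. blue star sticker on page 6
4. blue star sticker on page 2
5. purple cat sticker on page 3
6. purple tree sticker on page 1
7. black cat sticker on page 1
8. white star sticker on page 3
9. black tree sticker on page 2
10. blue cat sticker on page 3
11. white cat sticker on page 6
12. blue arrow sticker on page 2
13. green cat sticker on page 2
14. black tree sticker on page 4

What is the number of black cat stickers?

1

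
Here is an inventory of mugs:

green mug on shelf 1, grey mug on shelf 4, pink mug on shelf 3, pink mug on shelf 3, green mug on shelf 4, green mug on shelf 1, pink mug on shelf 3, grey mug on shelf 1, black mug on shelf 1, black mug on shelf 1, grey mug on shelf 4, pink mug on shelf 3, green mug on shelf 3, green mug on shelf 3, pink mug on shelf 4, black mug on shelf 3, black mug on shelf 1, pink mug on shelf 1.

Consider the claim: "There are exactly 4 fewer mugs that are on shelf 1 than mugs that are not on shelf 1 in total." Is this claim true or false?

There are 7 mugs on shelf 1.
There are 11 mugs that are not on shelf 1.
The claim requires 11 − 7 (= 4) to equal 4, which holds.

True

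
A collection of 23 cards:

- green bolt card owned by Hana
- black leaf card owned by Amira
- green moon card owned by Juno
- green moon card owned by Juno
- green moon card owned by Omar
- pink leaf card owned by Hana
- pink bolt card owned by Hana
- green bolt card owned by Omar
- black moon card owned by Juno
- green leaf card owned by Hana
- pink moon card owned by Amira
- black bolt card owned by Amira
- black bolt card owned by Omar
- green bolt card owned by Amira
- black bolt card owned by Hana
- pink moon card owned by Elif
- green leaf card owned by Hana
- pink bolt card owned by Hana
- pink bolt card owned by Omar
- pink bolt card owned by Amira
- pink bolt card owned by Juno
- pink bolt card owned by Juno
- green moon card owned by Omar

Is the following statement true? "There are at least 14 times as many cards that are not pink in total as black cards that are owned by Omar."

|cards that are not pink| = 14.
|black cards owned by Omar| = 1.
The claim requires 14 ≥ 14 × 1 = 14, which holds.

True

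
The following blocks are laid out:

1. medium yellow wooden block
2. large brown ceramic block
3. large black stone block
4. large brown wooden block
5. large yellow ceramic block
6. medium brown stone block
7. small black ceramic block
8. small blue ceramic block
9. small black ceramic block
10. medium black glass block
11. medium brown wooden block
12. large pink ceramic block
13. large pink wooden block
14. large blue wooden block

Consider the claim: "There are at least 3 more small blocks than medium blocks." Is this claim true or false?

False

small blocks: 3.
medium blocks: 4.
The claim requires 3 − 4 = -1 ≥ 3, which does not hold.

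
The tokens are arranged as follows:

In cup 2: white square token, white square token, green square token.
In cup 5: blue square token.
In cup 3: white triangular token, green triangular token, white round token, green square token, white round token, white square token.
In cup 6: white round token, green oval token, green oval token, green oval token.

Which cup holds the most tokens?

cup 3

Counts by cup: cup 3→6, cup 6→4, cup 2→3, cup 5→1.
The maximum is 6, held uniquely by cup 3.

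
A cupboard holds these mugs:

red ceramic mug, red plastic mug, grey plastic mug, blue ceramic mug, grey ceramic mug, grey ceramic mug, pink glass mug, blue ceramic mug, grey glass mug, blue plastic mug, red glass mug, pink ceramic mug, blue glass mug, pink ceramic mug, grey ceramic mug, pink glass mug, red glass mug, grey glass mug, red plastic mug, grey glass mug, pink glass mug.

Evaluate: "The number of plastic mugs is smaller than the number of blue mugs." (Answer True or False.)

There are 4 plastic mugs.
There are 4 blue mugs.
The claim requires 4 < 4, which does not hold.

False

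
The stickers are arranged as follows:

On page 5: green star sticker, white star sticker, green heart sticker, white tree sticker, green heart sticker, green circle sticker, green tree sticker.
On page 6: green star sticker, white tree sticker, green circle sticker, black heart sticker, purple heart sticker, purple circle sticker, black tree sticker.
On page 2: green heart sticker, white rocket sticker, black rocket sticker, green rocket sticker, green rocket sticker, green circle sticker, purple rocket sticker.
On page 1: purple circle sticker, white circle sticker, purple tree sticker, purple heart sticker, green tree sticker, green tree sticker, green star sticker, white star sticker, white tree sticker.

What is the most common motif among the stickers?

tree

Counts by motif: tree 8, circle 6, heart 6, star 5, rocket 5.
The maximum is 8, held uniquely by tree.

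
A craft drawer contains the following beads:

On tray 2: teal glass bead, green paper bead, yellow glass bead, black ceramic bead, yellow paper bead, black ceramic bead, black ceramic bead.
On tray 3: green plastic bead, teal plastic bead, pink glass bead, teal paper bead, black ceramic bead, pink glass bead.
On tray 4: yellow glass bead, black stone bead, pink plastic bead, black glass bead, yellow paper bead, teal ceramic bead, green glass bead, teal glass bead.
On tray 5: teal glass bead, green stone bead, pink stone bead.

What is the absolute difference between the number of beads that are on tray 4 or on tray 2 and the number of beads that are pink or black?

beads on tray 4 or on tray 2: 15. beads that are pink or black: 10.
|15 − 10| = 15 − 10 = 5.

5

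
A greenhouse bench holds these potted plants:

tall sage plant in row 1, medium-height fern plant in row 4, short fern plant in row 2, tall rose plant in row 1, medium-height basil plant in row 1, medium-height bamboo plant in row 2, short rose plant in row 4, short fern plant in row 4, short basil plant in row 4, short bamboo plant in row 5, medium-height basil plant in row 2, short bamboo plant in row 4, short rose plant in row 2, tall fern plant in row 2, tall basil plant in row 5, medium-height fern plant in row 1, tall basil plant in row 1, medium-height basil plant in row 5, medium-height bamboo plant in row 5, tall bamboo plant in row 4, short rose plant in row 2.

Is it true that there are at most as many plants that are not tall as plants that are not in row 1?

True

plants that are not tall: 15.
plants that are not in row 1: 16.
The claim requires 15 ≤ 16, which holds.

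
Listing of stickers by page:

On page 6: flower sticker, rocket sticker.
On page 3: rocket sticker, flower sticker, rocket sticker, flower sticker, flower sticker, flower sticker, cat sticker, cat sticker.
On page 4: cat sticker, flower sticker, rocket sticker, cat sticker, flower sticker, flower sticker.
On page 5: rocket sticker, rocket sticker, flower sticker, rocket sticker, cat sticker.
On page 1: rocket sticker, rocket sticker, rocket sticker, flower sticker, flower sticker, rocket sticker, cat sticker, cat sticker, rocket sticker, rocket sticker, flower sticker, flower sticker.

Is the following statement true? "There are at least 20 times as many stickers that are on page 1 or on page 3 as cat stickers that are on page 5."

True

There are 20 stickers on page 1 or on page 3.
There is 1 cat sticker on page 5.
The claim requires 20 ≥ 20 × 1 = 20, which holds.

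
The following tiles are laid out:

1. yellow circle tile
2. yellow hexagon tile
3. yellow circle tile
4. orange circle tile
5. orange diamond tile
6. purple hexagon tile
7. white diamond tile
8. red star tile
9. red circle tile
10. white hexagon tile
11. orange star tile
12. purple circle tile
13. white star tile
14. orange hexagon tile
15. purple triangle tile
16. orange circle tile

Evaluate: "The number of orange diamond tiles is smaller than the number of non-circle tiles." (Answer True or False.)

True

|orange diamond tiles| = 1.
|non-circle tiles| = 10.
The claim requires 1 < 10, which holds.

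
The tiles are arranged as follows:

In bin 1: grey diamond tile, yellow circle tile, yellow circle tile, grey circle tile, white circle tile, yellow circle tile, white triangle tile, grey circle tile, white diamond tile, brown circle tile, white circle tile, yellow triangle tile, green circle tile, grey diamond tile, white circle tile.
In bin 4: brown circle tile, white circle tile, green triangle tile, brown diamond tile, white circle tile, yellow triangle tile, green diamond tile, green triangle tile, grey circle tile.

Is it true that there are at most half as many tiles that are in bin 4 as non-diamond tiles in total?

tiles in bin 4: 9.
non-diamond tiles: 19.
The claim requires 2 × 9 = 18 ≤ 19, which holds.

True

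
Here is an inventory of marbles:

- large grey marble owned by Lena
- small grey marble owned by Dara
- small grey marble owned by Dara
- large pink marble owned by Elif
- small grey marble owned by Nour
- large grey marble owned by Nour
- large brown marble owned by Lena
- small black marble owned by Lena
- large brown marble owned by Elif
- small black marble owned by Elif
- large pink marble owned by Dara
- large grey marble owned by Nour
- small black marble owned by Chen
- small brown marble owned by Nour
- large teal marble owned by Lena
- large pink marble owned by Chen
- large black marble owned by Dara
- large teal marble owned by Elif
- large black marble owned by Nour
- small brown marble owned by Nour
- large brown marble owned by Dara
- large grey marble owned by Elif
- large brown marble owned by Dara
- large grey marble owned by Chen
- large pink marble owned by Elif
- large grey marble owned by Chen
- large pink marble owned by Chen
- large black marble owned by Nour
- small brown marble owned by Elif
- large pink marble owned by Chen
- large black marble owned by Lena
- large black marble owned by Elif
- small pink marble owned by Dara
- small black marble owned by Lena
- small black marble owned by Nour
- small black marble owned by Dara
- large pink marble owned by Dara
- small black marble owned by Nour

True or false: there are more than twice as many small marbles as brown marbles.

small marbles: 14.
brown marbles: 7.
The claim requires 14 > 2 × 7 = 14, which does not hold.

False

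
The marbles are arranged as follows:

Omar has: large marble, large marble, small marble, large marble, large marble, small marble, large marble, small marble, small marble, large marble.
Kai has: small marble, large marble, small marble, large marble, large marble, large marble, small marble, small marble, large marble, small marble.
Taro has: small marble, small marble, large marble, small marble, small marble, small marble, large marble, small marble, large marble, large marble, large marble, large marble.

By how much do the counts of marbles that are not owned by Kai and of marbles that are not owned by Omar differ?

marbles that are not owned by Kai: 22. marbles that are not owned by Omar: 22.
|22 − 22| = 22 − 22 = 0.

0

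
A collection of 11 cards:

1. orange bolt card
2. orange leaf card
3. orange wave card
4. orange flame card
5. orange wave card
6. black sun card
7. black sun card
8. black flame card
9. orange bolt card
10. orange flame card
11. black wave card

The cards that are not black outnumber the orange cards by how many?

0

cards that are not black: 7.
orange cards: 7.
7 − 7 = 0.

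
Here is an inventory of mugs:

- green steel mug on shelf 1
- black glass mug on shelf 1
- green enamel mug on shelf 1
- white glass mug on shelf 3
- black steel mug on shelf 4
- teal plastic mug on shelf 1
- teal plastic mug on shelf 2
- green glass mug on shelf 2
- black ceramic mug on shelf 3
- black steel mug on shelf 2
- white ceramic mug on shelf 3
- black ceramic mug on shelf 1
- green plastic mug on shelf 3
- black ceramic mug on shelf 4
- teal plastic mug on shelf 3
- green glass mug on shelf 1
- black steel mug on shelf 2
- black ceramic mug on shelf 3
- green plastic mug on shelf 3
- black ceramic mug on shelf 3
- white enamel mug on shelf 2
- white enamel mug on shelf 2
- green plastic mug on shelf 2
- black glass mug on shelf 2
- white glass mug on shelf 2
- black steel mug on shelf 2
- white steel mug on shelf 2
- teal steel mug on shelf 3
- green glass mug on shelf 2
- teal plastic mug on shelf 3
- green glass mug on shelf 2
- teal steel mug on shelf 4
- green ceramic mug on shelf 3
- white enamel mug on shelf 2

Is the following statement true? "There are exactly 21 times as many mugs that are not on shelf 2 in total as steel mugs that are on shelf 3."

False

|mugs that are not on shelf 2| = 20.
|steel mugs on shelf 3| = 1.
The claim requires 20 = 21 × 1 = 21, which does not hold.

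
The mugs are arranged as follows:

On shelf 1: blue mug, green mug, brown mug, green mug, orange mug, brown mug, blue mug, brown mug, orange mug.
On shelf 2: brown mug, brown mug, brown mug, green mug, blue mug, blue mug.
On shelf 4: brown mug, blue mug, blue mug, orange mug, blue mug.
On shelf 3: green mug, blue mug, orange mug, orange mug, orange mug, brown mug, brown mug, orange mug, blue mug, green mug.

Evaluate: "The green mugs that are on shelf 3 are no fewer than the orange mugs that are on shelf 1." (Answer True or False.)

True

|green mugs on shelf 3| = 2.
|orange mugs on shelf 1| = 2.
The claim requires 2 ≥ 2, which holds.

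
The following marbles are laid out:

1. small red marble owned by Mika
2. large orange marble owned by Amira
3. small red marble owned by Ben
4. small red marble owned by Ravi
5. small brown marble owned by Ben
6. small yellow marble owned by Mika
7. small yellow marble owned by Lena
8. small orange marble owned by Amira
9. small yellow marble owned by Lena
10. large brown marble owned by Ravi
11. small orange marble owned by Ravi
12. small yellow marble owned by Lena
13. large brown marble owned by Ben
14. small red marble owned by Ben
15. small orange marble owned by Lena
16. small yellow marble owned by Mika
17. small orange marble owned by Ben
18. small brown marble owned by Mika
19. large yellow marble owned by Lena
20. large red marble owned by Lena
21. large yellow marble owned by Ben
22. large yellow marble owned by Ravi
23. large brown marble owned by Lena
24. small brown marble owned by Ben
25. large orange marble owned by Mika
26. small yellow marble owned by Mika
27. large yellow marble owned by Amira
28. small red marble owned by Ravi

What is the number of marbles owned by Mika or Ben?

13

Ben: 7; Mika: 6; together 7 + 6 = 13.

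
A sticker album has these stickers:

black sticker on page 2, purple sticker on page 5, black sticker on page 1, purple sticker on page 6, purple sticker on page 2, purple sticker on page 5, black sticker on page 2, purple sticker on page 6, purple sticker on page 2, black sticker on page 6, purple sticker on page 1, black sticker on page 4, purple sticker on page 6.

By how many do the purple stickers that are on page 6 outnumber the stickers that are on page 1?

purple stickers on page 6: 3.
stickers on page 1: 2.
3 − 2 = 1.

1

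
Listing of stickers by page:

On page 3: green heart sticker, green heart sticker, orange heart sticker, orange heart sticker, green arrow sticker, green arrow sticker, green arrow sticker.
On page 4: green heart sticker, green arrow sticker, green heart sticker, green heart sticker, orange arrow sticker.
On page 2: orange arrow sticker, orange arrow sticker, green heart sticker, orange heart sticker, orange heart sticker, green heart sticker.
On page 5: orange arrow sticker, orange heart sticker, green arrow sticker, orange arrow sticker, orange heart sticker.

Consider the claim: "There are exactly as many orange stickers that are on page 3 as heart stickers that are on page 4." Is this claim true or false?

False

There are 2 orange stickers on page 3.
There are 3 heart stickers on page 4.
The claim requires 2 = 3, which does not hold.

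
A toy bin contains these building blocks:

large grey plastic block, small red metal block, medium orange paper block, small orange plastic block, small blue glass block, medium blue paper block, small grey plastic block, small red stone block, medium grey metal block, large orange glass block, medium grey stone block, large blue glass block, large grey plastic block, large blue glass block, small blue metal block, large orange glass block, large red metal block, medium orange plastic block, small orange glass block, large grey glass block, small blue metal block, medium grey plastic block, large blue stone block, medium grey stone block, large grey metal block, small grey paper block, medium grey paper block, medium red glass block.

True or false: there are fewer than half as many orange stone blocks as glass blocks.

orange stone blocks: 0.
glass blocks: 8.
The claim requires 2 × 0 = 0 < 8, which holds.

True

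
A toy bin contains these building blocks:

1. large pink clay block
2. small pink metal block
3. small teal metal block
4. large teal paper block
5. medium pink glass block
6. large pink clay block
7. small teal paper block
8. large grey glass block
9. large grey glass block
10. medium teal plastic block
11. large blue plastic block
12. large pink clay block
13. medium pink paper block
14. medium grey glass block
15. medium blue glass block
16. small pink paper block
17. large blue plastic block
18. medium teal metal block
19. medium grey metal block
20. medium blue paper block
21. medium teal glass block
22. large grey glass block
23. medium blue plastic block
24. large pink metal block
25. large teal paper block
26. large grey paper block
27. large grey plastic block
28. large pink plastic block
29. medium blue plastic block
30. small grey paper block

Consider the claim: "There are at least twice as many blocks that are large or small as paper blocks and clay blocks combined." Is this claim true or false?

|blocks that are large or small| = 19.
paper blocks: 8; clay blocks: 3; combined: 8 + 3 = 11.
The claim requires 19 ≥ 2 × 11 = 22, which does not hold.

False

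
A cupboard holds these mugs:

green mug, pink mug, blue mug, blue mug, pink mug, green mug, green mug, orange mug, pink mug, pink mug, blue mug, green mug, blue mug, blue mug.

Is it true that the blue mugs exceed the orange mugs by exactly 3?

There are 5 blue mugs.
There is 1 orange mug.
The claim requires 5 − 1 (= 4) to equal 3, which does not hold.

False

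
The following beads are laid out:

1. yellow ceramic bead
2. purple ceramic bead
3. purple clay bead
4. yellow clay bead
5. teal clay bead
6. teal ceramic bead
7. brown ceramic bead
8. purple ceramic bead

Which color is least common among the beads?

Counts by color: purple 3, yellow 2, teal 2, brown 1.
The minimum is 1, held uniquely by brown.

brown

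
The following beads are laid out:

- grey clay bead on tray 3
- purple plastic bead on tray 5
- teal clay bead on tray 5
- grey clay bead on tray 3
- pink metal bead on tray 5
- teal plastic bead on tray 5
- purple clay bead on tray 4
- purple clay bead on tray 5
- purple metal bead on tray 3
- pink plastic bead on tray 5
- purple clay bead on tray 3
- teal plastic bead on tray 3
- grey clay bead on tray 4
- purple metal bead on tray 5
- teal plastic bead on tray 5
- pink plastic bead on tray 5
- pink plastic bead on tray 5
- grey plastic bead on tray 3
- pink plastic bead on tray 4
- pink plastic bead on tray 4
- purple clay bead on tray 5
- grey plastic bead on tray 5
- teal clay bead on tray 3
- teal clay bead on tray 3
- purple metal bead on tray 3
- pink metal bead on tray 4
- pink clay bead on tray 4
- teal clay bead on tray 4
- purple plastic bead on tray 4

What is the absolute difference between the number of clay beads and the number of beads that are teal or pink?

clay beads: 12. beads that are teal or pink: 15.
|12 − 15| = 15 − 12 = 3.

3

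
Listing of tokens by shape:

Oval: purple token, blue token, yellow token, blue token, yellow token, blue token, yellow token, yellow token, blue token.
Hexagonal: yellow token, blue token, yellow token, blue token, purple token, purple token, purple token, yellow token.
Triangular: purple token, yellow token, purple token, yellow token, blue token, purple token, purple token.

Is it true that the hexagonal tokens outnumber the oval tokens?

False

There are 8 hexagonal tokens.
There are 9 oval tokens.
The claim requires 8 > 9, which does not hold.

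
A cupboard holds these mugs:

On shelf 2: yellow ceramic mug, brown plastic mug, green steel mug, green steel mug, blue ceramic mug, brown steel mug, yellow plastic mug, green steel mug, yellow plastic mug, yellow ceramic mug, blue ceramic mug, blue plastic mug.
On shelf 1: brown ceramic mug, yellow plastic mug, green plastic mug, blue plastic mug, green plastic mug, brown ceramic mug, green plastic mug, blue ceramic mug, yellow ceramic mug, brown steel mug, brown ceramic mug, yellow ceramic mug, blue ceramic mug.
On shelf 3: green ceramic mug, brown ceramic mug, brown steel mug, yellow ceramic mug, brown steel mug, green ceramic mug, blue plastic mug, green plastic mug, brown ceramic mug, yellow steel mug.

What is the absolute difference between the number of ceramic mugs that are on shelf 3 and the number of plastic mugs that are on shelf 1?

0

ceramic mugs on shelf 3: 5. plastic mugs on shelf 1: 5.
|5 − 5| = 5 − 5 = 0.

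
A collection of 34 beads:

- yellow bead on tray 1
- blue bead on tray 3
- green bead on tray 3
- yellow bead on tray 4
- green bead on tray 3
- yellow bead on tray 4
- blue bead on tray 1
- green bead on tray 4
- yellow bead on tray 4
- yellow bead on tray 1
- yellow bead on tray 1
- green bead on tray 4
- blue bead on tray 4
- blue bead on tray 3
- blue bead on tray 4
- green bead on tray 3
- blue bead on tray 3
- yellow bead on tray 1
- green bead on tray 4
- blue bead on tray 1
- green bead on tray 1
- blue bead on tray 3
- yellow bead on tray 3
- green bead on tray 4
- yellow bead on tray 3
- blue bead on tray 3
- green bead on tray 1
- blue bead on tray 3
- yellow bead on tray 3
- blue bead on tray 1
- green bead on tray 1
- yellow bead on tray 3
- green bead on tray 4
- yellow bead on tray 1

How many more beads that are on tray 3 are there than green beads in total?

beads on tray 3: 13.
green beads: 11.
13 − 11 = 2.

2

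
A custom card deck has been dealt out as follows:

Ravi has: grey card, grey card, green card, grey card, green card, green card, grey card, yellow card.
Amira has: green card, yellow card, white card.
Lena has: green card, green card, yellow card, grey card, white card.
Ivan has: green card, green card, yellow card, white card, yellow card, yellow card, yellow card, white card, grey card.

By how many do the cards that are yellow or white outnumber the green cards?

3

cards that are yellow or white: 11.
green cards: 8.
11 − 8 = 3.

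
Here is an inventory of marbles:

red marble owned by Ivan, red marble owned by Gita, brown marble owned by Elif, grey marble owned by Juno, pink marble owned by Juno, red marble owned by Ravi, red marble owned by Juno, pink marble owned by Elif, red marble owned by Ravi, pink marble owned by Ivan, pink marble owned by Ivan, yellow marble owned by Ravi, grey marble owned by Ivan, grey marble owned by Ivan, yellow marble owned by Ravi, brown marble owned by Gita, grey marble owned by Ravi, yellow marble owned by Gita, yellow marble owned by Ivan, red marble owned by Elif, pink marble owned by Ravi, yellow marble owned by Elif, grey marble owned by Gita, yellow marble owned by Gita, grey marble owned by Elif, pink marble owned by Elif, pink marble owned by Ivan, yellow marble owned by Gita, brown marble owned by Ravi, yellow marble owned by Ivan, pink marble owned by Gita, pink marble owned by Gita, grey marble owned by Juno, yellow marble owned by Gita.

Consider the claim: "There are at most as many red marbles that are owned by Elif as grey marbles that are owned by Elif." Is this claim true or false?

red marbles owned by Elif: 1.
grey marbles owned by Elif: 1.
The claim requires 1 ≤ 1, which holds.

True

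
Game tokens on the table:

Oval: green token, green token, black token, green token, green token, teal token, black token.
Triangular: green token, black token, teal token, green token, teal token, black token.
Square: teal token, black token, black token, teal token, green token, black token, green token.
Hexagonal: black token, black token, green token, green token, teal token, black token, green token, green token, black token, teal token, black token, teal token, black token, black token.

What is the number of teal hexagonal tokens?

3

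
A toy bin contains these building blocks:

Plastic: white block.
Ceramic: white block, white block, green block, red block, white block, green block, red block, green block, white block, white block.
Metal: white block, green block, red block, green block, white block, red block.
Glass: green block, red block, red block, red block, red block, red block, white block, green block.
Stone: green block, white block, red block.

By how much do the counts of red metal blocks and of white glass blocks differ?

1

red metal blocks: 2. white glass blocks: 1.
|2 − 1| = 2 − 1 = 1.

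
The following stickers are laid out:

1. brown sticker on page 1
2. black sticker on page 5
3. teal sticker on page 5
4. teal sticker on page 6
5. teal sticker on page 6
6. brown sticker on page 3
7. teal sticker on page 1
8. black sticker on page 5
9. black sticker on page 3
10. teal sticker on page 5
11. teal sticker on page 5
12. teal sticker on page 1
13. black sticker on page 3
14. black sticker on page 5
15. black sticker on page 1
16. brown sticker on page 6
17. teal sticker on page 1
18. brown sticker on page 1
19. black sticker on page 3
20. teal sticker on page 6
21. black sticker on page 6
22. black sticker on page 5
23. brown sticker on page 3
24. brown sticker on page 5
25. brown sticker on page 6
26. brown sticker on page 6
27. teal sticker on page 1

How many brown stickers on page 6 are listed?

3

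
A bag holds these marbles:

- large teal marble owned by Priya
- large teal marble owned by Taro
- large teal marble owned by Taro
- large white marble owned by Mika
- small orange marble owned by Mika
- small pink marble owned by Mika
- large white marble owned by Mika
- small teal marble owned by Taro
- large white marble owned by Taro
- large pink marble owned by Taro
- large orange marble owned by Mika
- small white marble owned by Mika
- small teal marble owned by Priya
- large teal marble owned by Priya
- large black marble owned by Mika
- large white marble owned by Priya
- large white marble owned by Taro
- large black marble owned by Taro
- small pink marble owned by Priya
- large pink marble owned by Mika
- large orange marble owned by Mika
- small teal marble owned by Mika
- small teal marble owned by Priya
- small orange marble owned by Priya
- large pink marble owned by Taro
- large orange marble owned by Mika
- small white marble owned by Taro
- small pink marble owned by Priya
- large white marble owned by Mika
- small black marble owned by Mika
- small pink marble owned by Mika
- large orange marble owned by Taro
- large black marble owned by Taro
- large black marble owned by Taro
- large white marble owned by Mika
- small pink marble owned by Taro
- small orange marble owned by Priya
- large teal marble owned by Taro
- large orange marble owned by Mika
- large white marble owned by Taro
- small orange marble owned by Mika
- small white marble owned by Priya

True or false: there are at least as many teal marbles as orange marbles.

True

|teal marbles| = 9.
|orange marbles| = 9.
The claim requires 9 ≥ 9, which holds.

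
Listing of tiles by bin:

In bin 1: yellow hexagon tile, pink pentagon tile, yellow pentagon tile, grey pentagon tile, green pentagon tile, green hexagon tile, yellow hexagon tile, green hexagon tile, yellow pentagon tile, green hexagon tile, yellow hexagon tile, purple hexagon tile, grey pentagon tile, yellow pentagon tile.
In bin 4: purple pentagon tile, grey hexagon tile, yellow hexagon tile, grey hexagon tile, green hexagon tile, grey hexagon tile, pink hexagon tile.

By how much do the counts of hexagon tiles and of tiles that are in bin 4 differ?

hexagon tiles: 13. tiles in bin 4: 7.
|13 − 7| = 13 − 7 = 6.

6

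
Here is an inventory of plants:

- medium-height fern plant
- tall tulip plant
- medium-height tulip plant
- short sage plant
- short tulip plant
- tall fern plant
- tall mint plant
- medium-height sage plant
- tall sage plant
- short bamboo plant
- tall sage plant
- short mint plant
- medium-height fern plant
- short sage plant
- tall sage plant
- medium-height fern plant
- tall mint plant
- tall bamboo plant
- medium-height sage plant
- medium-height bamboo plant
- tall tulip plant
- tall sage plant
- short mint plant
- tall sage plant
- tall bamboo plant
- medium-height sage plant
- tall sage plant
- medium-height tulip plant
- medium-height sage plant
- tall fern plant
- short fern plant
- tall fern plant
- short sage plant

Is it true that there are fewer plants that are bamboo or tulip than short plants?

|plants that are bamboo or tulip| = 9.
|short plants| = 8.
The claim requires 9 < 8, which does not hold.

False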